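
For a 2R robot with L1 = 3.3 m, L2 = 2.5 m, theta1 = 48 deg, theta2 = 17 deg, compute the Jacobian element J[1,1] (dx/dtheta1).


J[1,1] = -L1*sin(t1) - L2*sin(t1+t2)
= -3.3*sin(48) - 2.5*sin(65)
= -4.7181


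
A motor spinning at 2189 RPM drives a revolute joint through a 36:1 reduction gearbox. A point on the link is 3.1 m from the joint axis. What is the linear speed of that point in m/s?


omega_motor = 2189 * 2*pi/60 = 229.2315 rad/s
omega_joint = omega_motor / 36 = 6.3675 rad/s
v = omega_joint * r = 6.3675 * 3.1
= 19.7394 m/s


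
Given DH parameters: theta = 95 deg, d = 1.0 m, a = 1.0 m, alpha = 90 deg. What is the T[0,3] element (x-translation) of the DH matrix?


T[0,3] = a * cos(theta)
= 1.0 * cos(95 deg)
= 1.0 * -0.0872
= -0.0872


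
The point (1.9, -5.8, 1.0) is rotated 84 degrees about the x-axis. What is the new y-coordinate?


Rotation about x-axis: y' = y*cos(theta) - z*sin(theta)
= -5.8 * 0.1045 - 1.0 * 0.9945
= -1.6008


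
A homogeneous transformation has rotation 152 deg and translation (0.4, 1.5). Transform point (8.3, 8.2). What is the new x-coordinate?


x' = cos(theta)*px - sin(theta)*py + tx
= -0.8829*8.3 - 0.4695*8.2 + 0.4
= -10.7781


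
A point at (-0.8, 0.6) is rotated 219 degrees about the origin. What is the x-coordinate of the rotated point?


x' = x*cos(theta) - y*sin(theta)
cos(219 deg) = -0.7771, sin(219 deg) = -0.6293
x' = -0.8 * -0.7771 - 0.6 * -0.6293
= 0.6217 - -0.3776
= 0.9993


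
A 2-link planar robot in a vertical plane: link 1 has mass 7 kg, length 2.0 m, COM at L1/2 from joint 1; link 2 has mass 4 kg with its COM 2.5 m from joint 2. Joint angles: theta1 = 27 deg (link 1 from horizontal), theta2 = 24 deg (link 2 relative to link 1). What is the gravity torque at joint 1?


Horizontal distance from joint 1 to link-1 COM:
  x_c1 = (L1/2)*cos(t1) = 1.0 * 0.891 = 0.891 m
Horizontal distance from joint 1 to link-2 COM:
  x_c2 = L1*cos(t1) + Lc2*cos(t1+t2)
       = 2.0*0.891 + 2.5*0.6293 = 3.3553 m
tau1 = m1*g*x_c1 + m2*g*x_c2
     = 7*9.81*0.891 + 4*9.81*3.3553
     = 61.1854 + 131.6625
     = 192.8479 Nm


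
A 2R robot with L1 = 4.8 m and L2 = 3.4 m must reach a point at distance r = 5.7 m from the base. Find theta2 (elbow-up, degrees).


cos(theta2) = (r^2 - L1^2 - L2^2) / (2*L1*L2)
cos(theta2) = (32.49 - 23.04 - 11.56) / 32.64
cos(theta2) = -0.064645
theta2 = 93.7064 degrees


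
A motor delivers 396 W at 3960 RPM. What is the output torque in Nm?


omega = 3960 * 2*pi/60 = 414.6902 rad/s
tau = P / omega = 396 / 414.6902
= 0.9549 Nm


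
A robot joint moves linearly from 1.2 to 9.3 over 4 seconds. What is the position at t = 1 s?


s = t/T = 1/4 = 0.25
p(t) = p0 + (pf-p0)*s
= 1.2 + (9.3 - 1.2) * 0.25
= 3.225


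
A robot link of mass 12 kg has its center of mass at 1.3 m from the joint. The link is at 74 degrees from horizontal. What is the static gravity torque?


tau = m*g*L*cos(angle)
= 12 * 9.81 * 1.3 * cos(74 deg)
= 12 * 9.81 * 1.3 * 0.2756
= 42.1824 Nm


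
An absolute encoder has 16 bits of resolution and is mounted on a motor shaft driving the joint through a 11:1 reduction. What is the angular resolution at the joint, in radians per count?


counts = 2^16 = 65536
effective counts at joint = 65536 * 11 = 720896
resolution = 2*pi / 720896
= 8.7158e-06 rad/count


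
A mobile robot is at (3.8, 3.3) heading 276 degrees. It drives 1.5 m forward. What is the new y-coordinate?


y_new = y0 + d*sin(theta)
= 3.3 + 1.5*sin(276)
= 3.3 + -1.4918
= 1.8082


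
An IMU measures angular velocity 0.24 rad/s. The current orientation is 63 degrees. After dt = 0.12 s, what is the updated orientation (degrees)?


delta_theta = w * dt = 0.24 * 0.12 = 0.0288 rad
= 1.6501 deg
theta_new = 63 + 1.6501 = 64.6501 deg


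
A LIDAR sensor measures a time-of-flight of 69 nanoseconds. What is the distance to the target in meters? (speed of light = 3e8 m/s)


tof = 69 ns = 6.9e-08 s
dist = c * tof / 2
= 3e8 * 6.9e-08 / 2
= 10.35 m


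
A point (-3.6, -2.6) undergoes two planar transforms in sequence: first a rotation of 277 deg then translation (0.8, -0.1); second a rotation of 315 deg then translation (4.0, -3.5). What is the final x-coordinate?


After transform 1:
x1 = cos(277)*-3.6 - sin(277)*-2.6 + 0.8 = -2.2193
y1 = sin(277)*-3.6 + cos(277)*-2.6 + -0.1 = 3.1563
After transform 2:
x2 = cos(315)*-2.2193 - sin(315)*3.1563 + 4.0
= 4.6625


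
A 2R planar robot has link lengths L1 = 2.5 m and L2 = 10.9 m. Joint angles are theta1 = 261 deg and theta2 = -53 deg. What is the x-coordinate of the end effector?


Convert angles to radians: theta1 = 4.5553, theta2 = -0.925
x = L1*cos(theta1) + L2*cos(theta1+theta2)
x = -0.3911 + -9.6241
x = -10.0152


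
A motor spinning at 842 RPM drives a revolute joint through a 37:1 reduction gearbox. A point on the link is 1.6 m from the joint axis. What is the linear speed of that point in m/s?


omega_motor = 842 * 2*pi/60 = 88.174 rad/s
omega_joint = omega_motor / 37 = 2.3831 rad/s
v = omega_joint * r = 2.3831 * 1.6
= 3.8129 m/s


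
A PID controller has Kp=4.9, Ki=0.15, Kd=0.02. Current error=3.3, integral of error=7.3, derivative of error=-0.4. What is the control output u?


u = Kp*e + Ki*int(e) + Kd*de/dt
= 4.9*3.3 + 0.15*7.3 + 0.02*(-0.4)
= 16.17 + 1.095 + -0.008
= 17.257


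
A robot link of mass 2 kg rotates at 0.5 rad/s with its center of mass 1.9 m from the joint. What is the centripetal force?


F = m * omega^2 * r
= 2 * 0.5^2 * 1.9
= 2 * 0.25 * 1.9
= 0.95 N


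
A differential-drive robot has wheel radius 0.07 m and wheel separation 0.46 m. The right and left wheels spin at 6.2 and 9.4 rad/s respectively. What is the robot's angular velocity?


vR = r*wR = 0.07*6.2 = 0.434 m/s
vL = r*wL = 0.07*9.4 = 0.658 m/s
v = (vR+vL)/2 = 0.546 m/s
omega = (vR-vL)/L = -0.487 rad/s
angular velocity = -0.487 rad/s


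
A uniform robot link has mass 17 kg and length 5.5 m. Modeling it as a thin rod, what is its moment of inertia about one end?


I = (1/3) * m * L^2
= (1/3) * 17 * 5.5^2
= 0.333333 * 17 * 30.25
= 171.4167 kg*m^2


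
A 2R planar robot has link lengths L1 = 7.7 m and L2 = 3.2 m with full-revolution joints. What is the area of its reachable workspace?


r_max = L1 + L2 = 10.9 m
r_min = |L1 - L2| = 4.5 m
Area = pi*(r_max^2 - r_min^2)
= pi*(118.81 - 20.25)
= pi * 98.56
= 309.6354 m^2


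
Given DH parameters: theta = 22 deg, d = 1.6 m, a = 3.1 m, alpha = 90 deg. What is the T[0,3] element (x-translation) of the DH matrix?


T[0,3] = a * cos(theta)
= 3.1 * cos(22 deg)
= 3.1 * 0.9272
= 2.8743


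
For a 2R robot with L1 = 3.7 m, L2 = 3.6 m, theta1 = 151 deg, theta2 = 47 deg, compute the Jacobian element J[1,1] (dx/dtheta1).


J[1,1] = -L1*sin(t1) - L2*sin(t1+t2)
= -3.7*sin(151) - 3.6*sin(198)
= -0.6813


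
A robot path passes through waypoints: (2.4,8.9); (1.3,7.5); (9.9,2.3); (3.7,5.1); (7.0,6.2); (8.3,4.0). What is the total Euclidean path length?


Segment lengths:
  seg1 = sqrt((-1.1)^2 + (-1.4)^2) = 1.7804
  seg2 = sqrt((8.6)^2 + (-5.2)^2) = 10.0499
  seg3 = sqrt((-6.2)^2 + (2.8)^2) = 6.8029
  seg4 = sqrt((3.3)^2 + (1.1)^2) = 3.4785
  seg5 = sqrt((1.3)^2 + (-2.2)^2) = 2.5554
Total = 24.6672


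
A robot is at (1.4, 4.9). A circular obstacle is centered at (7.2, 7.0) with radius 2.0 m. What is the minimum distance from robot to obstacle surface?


center_dist = sqrt((1.4-7.2)^2 + (4.9-7.0)^2)
= sqrt(33.64 + 4.41)
= 6.1685
min_dist = center_dist - radius = 6.1685 - 2.0 = 4.1685 m


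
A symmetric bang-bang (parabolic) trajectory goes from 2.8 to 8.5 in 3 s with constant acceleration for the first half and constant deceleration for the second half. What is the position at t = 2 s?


Symmetric rest-to-rest: each phase covers (pf-p0)/2 in time T/2. 0.5*a*(T/2)^2 = (pf-p0)/2 => a = 4*(pf-p0)/T^2
a = 4*(8.5-2.8)/3^2 = 2.5333
t = 2 is in the deceleration phase (t > T/2).
p = pf - 0.5*a*(T-t)^2 = 8.5 - 0.5*2.5333*1^2
= 7.2333


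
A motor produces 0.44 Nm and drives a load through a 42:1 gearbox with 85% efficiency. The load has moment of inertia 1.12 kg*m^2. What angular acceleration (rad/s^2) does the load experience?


tau_out = tau_motor * N * eta
= 0.44 * 42 * 0.85 = 15.708 Nm
alpha = tau_out / I = 15.708 / 1.12
= 14.025 rad/s^2


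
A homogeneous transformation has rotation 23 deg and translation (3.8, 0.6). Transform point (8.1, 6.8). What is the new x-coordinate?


x' = cos(theta)*px - sin(theta)*py + tx
= 0.9205*8.1 - 0.3907*6.8 + 3.8
= 8.5991


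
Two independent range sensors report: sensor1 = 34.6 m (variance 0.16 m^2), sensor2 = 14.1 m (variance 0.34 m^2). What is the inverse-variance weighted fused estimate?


w1 = (1/var1) / (1/var1 + 1/var2)
   = 6.25 / (6.25 + 2.9412) = 0.68
w2 = 1 - w1 = 0.32
fused = w1*s1 + w2*s2 = 23.528 + 4.512
= 28.04 m


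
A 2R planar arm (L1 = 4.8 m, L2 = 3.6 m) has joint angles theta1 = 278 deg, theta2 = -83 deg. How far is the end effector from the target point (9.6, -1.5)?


End effector via forward kinematics:
x = L1*cos(t1) + L2*cos(t1+t2) = -2.8093
y = L1*sin(t1) + L2*sin(t1+t2) = -5.685
Distance to target:
d = sqrt((9.6 - -2.8093)^2 + (-1.5 - -5.685)^2)
= sqrt(153.9908 + 17.5145)
= 13.096 m


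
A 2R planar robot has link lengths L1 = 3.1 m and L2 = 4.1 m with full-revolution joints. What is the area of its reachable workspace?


r_max = L1 + L2 = 7.2 m
r_min = |L1 - L2| = 1.0 m
Area = pi*(r_max^2 - r_min^2)
= pi*(51.84 - 1.0)
= pi * 50.84
= 159.7186 m^2


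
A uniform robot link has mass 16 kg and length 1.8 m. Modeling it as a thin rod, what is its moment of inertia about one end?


I = (1/3) * m * L^2
= (1/3) * 16 * 1.8^2
= 0.333333 * 16 * 3.24
= 17.28 kg*m^2


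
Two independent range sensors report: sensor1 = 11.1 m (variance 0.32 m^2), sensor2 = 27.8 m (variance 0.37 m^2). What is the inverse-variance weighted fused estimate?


w1 = (1/var1) / (1/var1 + 1/var2)
   = 3.125 / (3.125 + 2.7027) = 0.5362
w2 = 1 - w1 = 0.4638
fused = w1*s1 + w2*s2 = 5.9522 + 12.8928
= 18.8449 m


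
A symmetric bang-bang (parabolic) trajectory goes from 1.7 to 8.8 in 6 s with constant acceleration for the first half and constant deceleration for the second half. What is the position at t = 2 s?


Symmetric rest-to-rest: each phase covers (pf-p0)/2 in time T/2. 0.5*a*(T/2)^2 = (pf-p0)/2 => a = 4*(pf-p0)/T^2
a = 4*(8.8-1.7)/6^2 = 0.7889
t = 2 is in the acceleration phase (t <= T/2).
p = p0 + 0.5*a*t^2 = 1.7 + 0.5*0.7889*2^2
= 3.2778


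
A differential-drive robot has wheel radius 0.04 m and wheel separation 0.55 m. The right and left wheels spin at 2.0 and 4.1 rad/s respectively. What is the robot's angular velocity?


vR = r*wR = 0.04*2.0 = 0.08 m/s
vL = r*wL = 0.04*4.1 = 0.164 m/s
v = (vR+vL)/2 = 0.122 m/s
omega = (vR-vL)/L = -0.1527 rad/s
angular velocity = -0.1527 rad/s


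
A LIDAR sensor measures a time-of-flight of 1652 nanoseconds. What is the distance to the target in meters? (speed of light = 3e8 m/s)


tof = 1652 ns = 1.652e-06 s
dist = c * tof / 2
= 3e8 * 1.652e-06 / 2
= 247.8 m


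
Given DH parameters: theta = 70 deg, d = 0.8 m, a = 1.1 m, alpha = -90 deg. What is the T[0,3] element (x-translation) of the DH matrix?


T[0,3] = a * cos(theta)
= 1.1 * cos(70 deg)
= 1.1 * 0.342
= 0.3762


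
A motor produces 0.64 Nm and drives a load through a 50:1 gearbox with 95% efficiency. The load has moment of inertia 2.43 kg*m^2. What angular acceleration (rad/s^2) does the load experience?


tau_out = tau_motor * N * eta
= 0.64 * 50 * 0.95 = 30.4 Nm
alpha = tau_out / I = 30.4 / 2.43
= 12.5103 rad/s^2


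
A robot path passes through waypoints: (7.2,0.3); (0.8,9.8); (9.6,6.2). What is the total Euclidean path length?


Segment lengths:
  seg1 = sqrt((-6.4)^2 + (9.5)^2) = 11.4547
  seg2 = sqrt((8.8)^2 + (-3.6)^2) = 9.5079
Total = 20.9626


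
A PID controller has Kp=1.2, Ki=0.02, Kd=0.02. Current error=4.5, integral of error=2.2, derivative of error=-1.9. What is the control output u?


u = Kp*e + Ki*int(e) + Kd*de/dt
= 1.2*4.5 + 0.02*2.2 + 0.02*(-1.9)
= 5.4 + 0.044 + -0.038
= 5.406


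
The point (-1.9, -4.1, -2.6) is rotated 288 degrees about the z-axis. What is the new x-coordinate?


Rotation about z-axis: x' = x*cos(theta) - y*sin(theta)
= -1.9 * 0.309 - -4.1 * -0.9511
= -4.4865


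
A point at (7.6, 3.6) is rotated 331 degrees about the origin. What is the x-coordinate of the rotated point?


x' = x*cos(theta) - y*sin(theta)
cos(331 deg) = 0.8746, sin(331 deg) = -0.4848
x' = 7.6 * 0.8746 - 3.6 * -0.4848
= 6.6471 - -1.7453
= 8.3924


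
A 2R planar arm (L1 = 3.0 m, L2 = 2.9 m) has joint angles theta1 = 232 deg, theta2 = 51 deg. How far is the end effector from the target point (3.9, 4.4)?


End effector via forward kinematics:
x = L1*cos(t1) + L2*cos(t1+t2) = -1.1946
y = L1*sin(t1) + L2*sin(t1+t2) = -5.1897
Distance to target:
d = sqrt((3.9 - -1.1946)^2 + (4.4 - -5.1897)^2)
= sqrt(25.9552 + 91.9625)
= 10.859 m


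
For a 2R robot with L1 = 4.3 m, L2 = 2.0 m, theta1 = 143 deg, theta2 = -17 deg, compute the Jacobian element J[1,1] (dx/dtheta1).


J[1,1] = -L1*sin(t1) - L2*sin(t1+t2)
= -4.3*sin(143) - 2.0*sin(126)
= -4.2058


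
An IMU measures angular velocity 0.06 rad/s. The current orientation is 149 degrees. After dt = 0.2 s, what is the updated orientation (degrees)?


delta_theta = w * dt = 0.06 * 0.2 = 0.012 rad
= 0.6875 deg
theta_new = 149 + 0.6875 = 149.6875 deg


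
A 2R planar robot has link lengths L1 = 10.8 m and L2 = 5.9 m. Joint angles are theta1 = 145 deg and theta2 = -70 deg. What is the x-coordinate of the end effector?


Convert angles to radians: theta1 = 2.5307, theta2 = -1.2217
x = L1*cos(theta1) + L2*cos(theta1+theta2)
x = -8.8468 + 1.527
x = -7.3198


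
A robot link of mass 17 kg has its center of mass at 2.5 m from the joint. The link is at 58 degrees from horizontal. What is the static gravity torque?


tau = m*g*L*cos(angle)
= 17 * 9.81 * 2.5 * cos(58 deg)
= 17 * 9.81 * 2.5 * 0.5299
= 220.9366 Nm


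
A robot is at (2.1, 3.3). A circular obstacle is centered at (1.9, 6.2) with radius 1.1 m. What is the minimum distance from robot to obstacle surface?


center_dist = sqrt((2.1-1.9)^2 + (3.3-6.2)^2)
= sqrt(0.04 + 8.41)
= 2.9069
min_dist = center_dist - radius = 2.9069 - 1.1 = 1.8069 m


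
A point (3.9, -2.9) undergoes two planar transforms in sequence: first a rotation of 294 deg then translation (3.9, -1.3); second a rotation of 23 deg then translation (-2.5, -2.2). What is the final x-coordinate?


After transform 1:
x1 = cos(294)*3.9 - sin(294)*-2.9 + 3.9 = 2.837
y1 = sin(294)*3.9 + cos(294)*-2.9 + -1.3 = -6.0424
After transform 2:
x2 = cos(23)*2.837 - sin(23)*-6.0424 + -2.5
= 2.4724


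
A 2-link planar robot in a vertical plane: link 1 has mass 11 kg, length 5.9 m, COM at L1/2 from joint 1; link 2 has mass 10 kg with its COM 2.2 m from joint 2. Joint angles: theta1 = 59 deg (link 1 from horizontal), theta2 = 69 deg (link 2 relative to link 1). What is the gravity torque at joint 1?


Horizontal distance from joint 1 to link-1 COM:
  x_c1 = (L1/2)*cos(t1) = 2.95 * 0.515 = 1.5194 m
Horizontal distance from joint 1 to link-2 COM:
  x_c2 = L1*cos(t1) + Lc2*cos(t1+t2)
       = 5.9*0.515 + 2.2*-0.6157 = 1.6843 m
tau1 = m1*g*x_c1 + m2*g*x_c2
     = 11*9.81*1.5194 + 10*9.81*1.6843
     = 163.9544 + 165.2268
     = 329.1812 Nm


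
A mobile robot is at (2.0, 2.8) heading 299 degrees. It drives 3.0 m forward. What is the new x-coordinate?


x_new = x0 + d*cos(theta)
= 2.0 + 3.0*cos(299)
= 2.0 + 1.4544
= 3.4544


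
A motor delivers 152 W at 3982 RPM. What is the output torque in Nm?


omega = 3982 * 2*pi/60 = 416.9941 rad/s
tau = P / omega = 152 / 416.9941
= 0.3645 Nm


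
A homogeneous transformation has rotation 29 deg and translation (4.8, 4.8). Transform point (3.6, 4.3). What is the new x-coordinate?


x' = cos(theta)*px - sin(theta)*py + tx
= 0.8746*3.6 - 0.4848*4.3 + 4.8
= 5.8639


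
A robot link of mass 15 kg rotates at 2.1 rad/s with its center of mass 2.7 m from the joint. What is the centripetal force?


F = m * omega^2 * r
= 15 * 2.1^2 * 2.7
= 15 * 4.41 * 2.7
= 178.605 N


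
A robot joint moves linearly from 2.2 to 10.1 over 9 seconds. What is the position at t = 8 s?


s = t/T = 8/9 = 0.8889
p(t) = p0 + (pf-p0)*s
= 2.2 + (10.1 - 2.2) * 0.8889
= 9.2222


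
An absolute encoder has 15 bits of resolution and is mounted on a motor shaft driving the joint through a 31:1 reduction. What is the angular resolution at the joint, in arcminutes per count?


counts = 2^15 = 32768
effective counts at joint = 32768 * 31 = 1015808
resolution = 360*60 / 1015808
= 0.0213 arcmin/count


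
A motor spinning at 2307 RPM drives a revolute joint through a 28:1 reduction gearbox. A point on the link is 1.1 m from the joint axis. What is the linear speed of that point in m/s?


omega_motor = 2307 * 2*pi/60 = 241.5885 rad/s
omega_joint = omega_motor / 28 = 8.6282 rad/s
v = omega_joint * r = 8.6282 * 1.1
= 9.491 m/s


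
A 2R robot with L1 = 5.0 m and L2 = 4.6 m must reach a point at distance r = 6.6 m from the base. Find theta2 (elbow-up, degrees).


cos(theta2) = (r^2 - L1^2 - L2^2) / (2*L1*L2)
cos(theta2) = (43.56 - 25.0 - 21.16) / 46.0
cos(theta2) = -0.056522
theta2 = 93.2402 degrees


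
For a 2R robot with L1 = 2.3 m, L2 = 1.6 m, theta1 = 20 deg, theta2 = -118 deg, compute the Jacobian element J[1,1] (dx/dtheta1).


J[1,1] = -L1*sin(t1) - L2*sin(t1+t2)
= -2.3*sin(20) - 1.6*sin(-98)
= 0.7978


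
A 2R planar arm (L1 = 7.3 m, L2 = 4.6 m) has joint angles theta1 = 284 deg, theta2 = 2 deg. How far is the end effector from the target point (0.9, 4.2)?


End effector via forward kinematics:
x = L1*cos(t1) + L2*cos(t1+t2) = 3.034
y = L1*sin(t1) + L2*sin(t1+t2) = -11.505
Distance to target:
d = sqrt((0.9 - 3.034)^2 + (4.2 - -11.505)^2)
= sqrt(4.5538 + 246.6459)
= 15.8493 m


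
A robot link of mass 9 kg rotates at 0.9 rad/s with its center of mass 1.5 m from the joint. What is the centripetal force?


F = m * omega^2 * r
= 9 * 0.9^2 * 1.5
= 9 * 0.81 * 1.5
= 10.935 N


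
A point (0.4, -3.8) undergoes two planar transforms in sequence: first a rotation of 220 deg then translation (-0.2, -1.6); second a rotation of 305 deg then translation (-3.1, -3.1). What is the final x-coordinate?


After transform 1:
x1 = cos(220)*0.4 - sin(220)*-3.8 + -0.2 = -2.949
y1 = sin(220)*0.4 + cos(220)*-3.8 + -1.6 = 1.0539
After transform 2:
x2 = cos(305)*-2.949 - sin(305)*1.0539 + -3.1
= -3.9282


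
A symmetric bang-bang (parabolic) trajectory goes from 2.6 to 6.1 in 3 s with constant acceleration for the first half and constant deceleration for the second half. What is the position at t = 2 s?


Symmetric rest-to-rest: each phase covers (pf-p0)/2 in time T/2. 0.5*a*(T/2)^2 = (pf-p0)/2 => a = 4*(pf-p0)/T^2
a = 4*(6.1-2.6)/3^2 = 1.5556
t = 2 is in the deceleration phase (t > T/2).
p = pf - 0.5*a*(T-t)^2 = 6.1 - 0.5*1.5556*1^2
= 5.3222


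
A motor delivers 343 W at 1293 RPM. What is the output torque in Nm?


omega = 1293 * 2*pi/60 = 135.4026 rad/s
tau = P / omega = 343 / 135.4026
= 2.5332 Nm


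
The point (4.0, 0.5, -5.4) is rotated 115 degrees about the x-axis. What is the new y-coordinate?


Rotation about x-axis: y' = y*cos(theta) - z*sin(theta)
= 0.5 * -0.4226 - -5.4 * 0.9063
= 4.6828


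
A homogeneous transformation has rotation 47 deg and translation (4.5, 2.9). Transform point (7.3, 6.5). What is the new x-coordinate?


x' = cos(theta)*px - sin(theta)*py + tx
= 0.682*7.3 - 0.7314*6.5 + 4.5
= 4.7248


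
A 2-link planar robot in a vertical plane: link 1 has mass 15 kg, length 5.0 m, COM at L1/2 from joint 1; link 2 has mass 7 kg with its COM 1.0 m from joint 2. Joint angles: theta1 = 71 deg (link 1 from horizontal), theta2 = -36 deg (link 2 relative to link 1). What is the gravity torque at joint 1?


Horizontal distance from joint 1 to link-1 COM:
  x_c1 = (L1/2)*cos(t1) = 2.5 * 0.3256 = 0.8139 m
Horizontal distance from joint 1 to link-2 COM:
  x_c2 = L1*cos(t1) + Lc2*cos(t1+t2)
       = 5.0*0.3256 + 1.0*0.8192 = 2.447 m
tau1 = m1*g*x_c1 + m2*g*x_c2
     = 15*9.81*0.8139 + 7*9.81*2.447
     = 119.7684 + 168.035
     = 287.8034 Nm


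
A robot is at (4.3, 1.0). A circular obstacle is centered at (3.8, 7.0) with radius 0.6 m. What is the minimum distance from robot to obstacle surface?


center_dist = sqrt((4.3-3.8)^2 + (1.0-7.0)^2)
= sqrt(0.25 + 36.0)
= 6.0208
min_dist = center_dist - radius = 6.0208 - 0.6 = 5.4208 m


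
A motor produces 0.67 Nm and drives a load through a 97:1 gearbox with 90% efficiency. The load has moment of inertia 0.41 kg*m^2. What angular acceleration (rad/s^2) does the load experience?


tau_out = tau_motor * N * eta
= 0.67 * 97 * 0.9 = 58.491 Nm
alpha = tau_out / I = 58.491 / 0.41
= 142.661 rad/s^2


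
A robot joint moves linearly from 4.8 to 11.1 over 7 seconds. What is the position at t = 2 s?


s = t/T = 2/7 = 0.2857
p(t) = p0 + (pf-p0)*s
= 4.8 + (11.1 - 4.8) * 0.2857
= 6.6


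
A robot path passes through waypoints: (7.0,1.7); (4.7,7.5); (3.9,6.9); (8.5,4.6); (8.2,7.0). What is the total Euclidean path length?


Segment lengths:
  seg1 = sqrt((-2.3)^2 + (5.8)^2) = 6.2394
  seg2 = sqrt((-0.8)^2 + (-0.6)^2) = 1.0
  seg3 = sqrt((4.6)^2 + (-2.3)^2) = 5.143
  seg4 = sqrt((-0.3)^2 + (2.4)^2) = 2.4187
Total = 14.801


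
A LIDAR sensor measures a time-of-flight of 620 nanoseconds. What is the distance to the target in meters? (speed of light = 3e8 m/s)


tof = 620 ns = 6.2e-07 s
dist = c * tof / 2
= 3e8 * 6.2e-07 / 2
= 93.0 m


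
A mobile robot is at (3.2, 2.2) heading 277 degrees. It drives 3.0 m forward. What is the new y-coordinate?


y_new = y0 + d*sin(theta)
= 2.2 + 3.0*sin(277)
= 2.2 + -2.9776
= -0.7776


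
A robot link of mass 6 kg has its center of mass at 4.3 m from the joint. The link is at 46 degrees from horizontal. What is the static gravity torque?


tau = m*g*L*cos(angle)
= 6 * 9.81 * 4.3 * cos(46 deg)
= 6 * 9.81 * 4.3 * 0.6947
= 175.8166 Nm


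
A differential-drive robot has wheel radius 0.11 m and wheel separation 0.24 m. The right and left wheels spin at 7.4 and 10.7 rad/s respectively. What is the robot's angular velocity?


vR = r*wR = 0.11*7.4 = 0.814 m/s
vL = r*wL = 0.11*10.7 = 1.177 m/s
v = (vR+vL)/2 = 0.9955 m/s
omega = (vR-vL)/L = -1.5125 rad/s
angular velocity = -1.5125 rad/s


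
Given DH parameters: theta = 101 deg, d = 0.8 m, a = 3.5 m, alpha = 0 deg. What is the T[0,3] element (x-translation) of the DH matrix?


T[0,3] = a * cos(theta)
= 3.5 * cos(101 deg)
= 3.5 * -0.1908
= -0.6678


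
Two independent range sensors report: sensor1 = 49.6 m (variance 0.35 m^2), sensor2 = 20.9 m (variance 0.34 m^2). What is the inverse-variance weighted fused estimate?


w1 = (1/var1) / (1/var1 + 1/var2)
   = 2.8571 / (2.8571 + 2.9412) = 0.4928
w2 = 1 - w1 = 0.5072
fused = w1*s1 + w2*s2 = 24.4406 + 10.6014
= 35.042 m


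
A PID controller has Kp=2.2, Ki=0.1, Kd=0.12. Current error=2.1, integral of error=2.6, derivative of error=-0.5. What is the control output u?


u = Kp*e + Ki*int(e) + Kd*de/dt
= 2.2*2.1 + 0.1*2.6 + 0.12*(-0.5)
= 4.62 + 0.26 + -0.06
= 4.82


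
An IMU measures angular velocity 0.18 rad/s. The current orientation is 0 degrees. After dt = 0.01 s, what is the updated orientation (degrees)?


delta_theta = w * dt = 0.18 * 0.01 = 0.0018 rad
= 0.1031 deg
theta_new = 0 + 0.1031 = 0.1031 deg


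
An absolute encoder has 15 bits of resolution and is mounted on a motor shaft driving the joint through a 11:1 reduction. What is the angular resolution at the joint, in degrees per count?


counts = 2^15 = 32768
effective counts at joint = 32768 * 11 = 360448
resolution = 360 / 360448
= 9.9876e-04 deg/count


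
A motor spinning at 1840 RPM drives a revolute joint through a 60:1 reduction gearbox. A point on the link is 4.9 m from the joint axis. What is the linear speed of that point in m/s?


omega_motor = 1840 * 2*pi/60 = 192.6843 rad/s
omega_joint = omega_motor / 60 = 3.2114 rad/s
v = omega_joint * r = 3.2114 * 4.9
= 15.7359 m/s


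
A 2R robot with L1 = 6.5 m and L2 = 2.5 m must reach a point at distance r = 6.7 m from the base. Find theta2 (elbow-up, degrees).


cos(theta2) = (r^2 - L1^2 - L2^2) / (2*L1*L2)
cos(theta2) = (44.89 - 42.25 - 6.25) / 32.5
cos(theta2) = -0.111077
theta2 = 96.3774 degrees


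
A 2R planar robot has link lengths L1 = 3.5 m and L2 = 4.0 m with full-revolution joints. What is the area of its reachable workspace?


r_max = L1 + L2 = 7.5 m
r_min = |L1 - L2| = 0.5 m
Area = pi*(r_max^2 - r_min^2)
= pi*(56.25 - 0.25)
= pi * 56.0
= 175.9292 m^2


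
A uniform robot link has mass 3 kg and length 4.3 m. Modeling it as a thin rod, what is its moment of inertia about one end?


I = (1/3) * m * L^2
= (1/3) * 3 * 4.3^2
= 0.333333 * 3 * 18.49
= 18.49 kg*m^2


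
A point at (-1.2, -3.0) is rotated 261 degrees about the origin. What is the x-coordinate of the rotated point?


x' = x*cos(theta) - y*sin(theta)
cos(261 deg) = -0.1564, sin(261 deg) = -0.9877
x' = -1.2 * -0.1564 - -3.0 * -0.9877
= 0.1877 - 2.9631
= -2.7753


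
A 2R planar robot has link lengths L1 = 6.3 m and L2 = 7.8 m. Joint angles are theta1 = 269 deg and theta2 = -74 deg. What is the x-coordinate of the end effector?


Convert angles to radians: theta1 = 4.6949, theta2 = -1.2915
x = L1*cos(theta1) + L2*cos(theta1+theta2)
x = -0.11 + -7.5342
x = -7.6442


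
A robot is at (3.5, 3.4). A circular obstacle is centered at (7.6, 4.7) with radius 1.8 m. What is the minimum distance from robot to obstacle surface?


center_dist = sqrt((3.5-7.6)^2 + (3.4-4.7)^2)
= sqrt(16.81 + 1.69)
= 4.3012
min_dist = center_dist - radius = 4.3012 - 1.8 = 2.5012 m


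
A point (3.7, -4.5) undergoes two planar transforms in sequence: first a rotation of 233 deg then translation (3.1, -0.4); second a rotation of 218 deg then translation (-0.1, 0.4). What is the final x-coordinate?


After transform 1:
x1 = cos(233)*3.7 - sin(233)*-4.5 + 3.1 = -2.7206
y1 = sin(233)*3.7 + cos(233)*-4.5 + -0.4 = -0.6468
After transform 2:
x2 = cos(218)*-2.7206 - sin(218)*-0.6468 + -0.1
= 1.6456


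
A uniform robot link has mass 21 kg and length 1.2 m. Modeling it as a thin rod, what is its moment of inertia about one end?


I = (1/3) * m * L^2
= (1/3) * 21 * 1.2^2
= 0.333333 * 21 * 1.44
= 10.08 kg*m^2


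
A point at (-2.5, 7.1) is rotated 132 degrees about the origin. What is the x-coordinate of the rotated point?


x' = x*cos(theta) - y*sin(theta)
cos(132 deg) = -0.6691, sin(132 deg) = 0.7431
x' = -2.5 * -0.6691 - 7.1 * 0.7431
= 1.6728 - 5.2763
= -3.6035


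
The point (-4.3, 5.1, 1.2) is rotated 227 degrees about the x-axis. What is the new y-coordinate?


Rotation about x-axis: y' = y*cos(theta) - z*sin(theta)
= 5.1 * -0.682 - 1.2 * -0.7314
= -2.6006


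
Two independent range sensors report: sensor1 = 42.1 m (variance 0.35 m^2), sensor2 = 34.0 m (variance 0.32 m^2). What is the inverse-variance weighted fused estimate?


w1 = (1/var1) / (1/var1 + 1/var2)
   = 2.8571 / (2.8571 + 3.125) = 0.4776
w2 = 1 - w1 = 0.5224
fused = w1*s1 + w2*s2 = 20.1075 + 17.7612
= 37.8687 m


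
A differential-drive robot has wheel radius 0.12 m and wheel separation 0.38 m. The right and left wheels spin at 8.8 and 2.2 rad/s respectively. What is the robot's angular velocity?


vR = r*wR = 0.12*8.8 = 1.056 m/s
vL = r*wL = 0.12*2.2 = 0.264 m/s
v = (vR+vL)/2 = 0.66 m/s
omega = (vR-vL)/L = 2.0842 rad/s
angular velocity = 2.0842 rad/s


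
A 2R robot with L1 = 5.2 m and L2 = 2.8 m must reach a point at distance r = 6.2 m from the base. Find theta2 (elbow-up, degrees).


cos(theta2) = (r^2 - L1^2 - L2^2) / (2*L1*L2)
cos(theta2) = (38.44 - 27.04 - 7.84) / 29.12
cos(theta2) = 0.122253
theta2 = 82.9779 degrees


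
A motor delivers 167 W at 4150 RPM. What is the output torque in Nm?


omega = 4150 * 2*pi/60 = 434.587 rad/s
tau = P / omega = 167 / 434.587
= 0.3843 Nm


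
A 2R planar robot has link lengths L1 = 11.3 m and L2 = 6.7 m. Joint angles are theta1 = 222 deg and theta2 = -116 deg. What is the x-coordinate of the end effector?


Convert angles to radians: theta1 = 3.8746, theta2 = -2.0246
x = L1*cos(theta1) + L2*cos(theta1+theta2)
x = -8.3975 + -1.8468
x = -10.2443


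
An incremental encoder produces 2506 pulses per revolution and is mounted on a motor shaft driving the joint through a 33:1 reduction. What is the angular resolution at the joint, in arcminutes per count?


counts per rev = 2506
effective counts at joint = 2506 * 33 = 82698
resolution = 360*60 / 82698
= 0.2612 arcmin/count


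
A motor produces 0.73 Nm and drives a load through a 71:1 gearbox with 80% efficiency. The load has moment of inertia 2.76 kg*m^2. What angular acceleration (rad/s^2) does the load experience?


tau_out = tau_motor * N * eta
= 0.73 * 71 * 0.8 = 41.464 Nm
alpha = tau_out / I = 41.464 / 2.76
= 15.0232 rad/s^2


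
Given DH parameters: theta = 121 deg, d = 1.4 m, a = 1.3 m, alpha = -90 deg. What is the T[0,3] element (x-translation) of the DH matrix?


T[0,3] = a * cos(theta)
= 1.3 * cos(121 deg)
= 1.3 * -0.515
= -0.6695


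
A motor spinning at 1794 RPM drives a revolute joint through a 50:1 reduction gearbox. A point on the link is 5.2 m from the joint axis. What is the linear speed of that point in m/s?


omega_motor = 1794 * 2*pi/60 = 187.8672 rad/s
omega_joint = omega_motor / 50 = 3.7573 rad/s
v = omega_joint * r = 3.7573 * 5.2
= 19.5382 m/s


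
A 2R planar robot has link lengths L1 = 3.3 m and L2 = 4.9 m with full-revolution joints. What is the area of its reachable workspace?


r_max = L1 + L2 = 8.2 m
r_min = |L1 - L2| = 1.6 m
Area = pi*(r_max^2 - r_min^2)
= pi*(67.24 - 2.56)
= pi * 64.68
= 203.1982 m^2


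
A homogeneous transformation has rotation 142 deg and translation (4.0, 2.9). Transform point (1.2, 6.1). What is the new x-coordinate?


x' = cos(theta)*px - sin(theta)*py + tx
= -0.788*1.2 - 0.6157*6.1 + 4.0
= -0.7011


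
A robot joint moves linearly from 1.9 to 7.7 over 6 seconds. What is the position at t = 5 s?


s = t/T = 5/6 = 0.8333
p(t) = p0 + (pf-p0)*s
= 1.9 + (7.7 - 1.9) * 0.8333
= 6.7333


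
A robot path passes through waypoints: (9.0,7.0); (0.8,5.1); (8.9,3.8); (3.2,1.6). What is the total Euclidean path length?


Segment lengths:
  seg1 = sqrt((-8.2)^2 + (-1.9)^2) = 8.4172
  seg2 = sqrt((8.1)^2 + (-1.3)^2) = 8.2037
  seg3 = sqrt((-5.7)^2 + (-2.2)^2) = 6.1098
Total = 22.7307


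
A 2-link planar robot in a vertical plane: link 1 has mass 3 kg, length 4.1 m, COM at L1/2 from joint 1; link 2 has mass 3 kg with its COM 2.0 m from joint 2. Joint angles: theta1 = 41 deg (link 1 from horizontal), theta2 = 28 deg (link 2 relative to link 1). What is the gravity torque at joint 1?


Horizontal distance from joint 1 to link-1 COM:
  x_c1 = (L1/2)*cos(t1) = 2.05 * 0.7547 = 1.5472 m
Horizontal distance from joint 1 to link-2 COM:
  x_c2 = L1*cos(t1) + Lc2*cos(t1+t2)
       = 4.1*0.7547 + 2.0*0.3584 = 3.811 m
tau1 = m1*g*x_c1 + m2*g*x_c2
     = 3*9.81*1.5472 + 3*9.81*3.811
     = 45.5328 + 112.1591
     = 157.6918 Nm


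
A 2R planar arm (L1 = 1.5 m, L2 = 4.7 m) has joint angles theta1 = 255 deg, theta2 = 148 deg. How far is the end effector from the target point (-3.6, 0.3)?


End effector via forward kinematics:
x = L1*cos(t1) + L2*cos(t1+t2) = 3.0491
y = L1*sin(t1) + L2*sin(t1+t2) = 1.7565
Distance to target:
d = sqrt((-3.6 - 3.0491)^2 + (0.3 - 1.7565)^2)
= sqrt(44.211 + 2.1214)
= 6.8068 m


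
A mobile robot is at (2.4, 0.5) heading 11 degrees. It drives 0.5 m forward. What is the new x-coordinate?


x_new = x0 + d*cos(theta)
= 2.4 + 0.5*cos(11)
= 2.4 + 0.4908
= 2.8908


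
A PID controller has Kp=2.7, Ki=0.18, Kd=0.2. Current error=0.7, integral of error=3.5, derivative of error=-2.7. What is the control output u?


u = Kp*e + Ki*int(e) + Kd*de/dt
= 2.7*0.7 + 0.18*3.5 + 0.2*(-2.7)
= 1.89 + 0.63 + -0.54
= 1.98


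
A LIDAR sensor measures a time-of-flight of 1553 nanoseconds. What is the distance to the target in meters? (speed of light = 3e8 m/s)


tof = 1553 ns = 1.553e-06 s
dist = c * tof / 2
= 3e8 * 1.553e-06 / 2
= 232.95 m


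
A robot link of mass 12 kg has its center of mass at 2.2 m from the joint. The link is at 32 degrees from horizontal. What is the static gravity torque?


tau = m*g*L*cos(angle)
= 12 * 9.81 * 2.2 * cos(32 deg)
= 12 * 9.81 * 2.2 * 0.848
= 219.6309 Nm


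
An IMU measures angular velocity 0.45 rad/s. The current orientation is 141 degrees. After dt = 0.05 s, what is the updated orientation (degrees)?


delta_theta = w * dt = 0.45 * 0.05 = 0.0225 rad
= 1.2892 deg
theta_new = 141 + 1.2892 = 142.2892 deg


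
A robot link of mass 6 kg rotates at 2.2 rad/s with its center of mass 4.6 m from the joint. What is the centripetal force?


F = m * omega^2 * r
= 6 * 2.2^2 * 4.6
= 6 * 4.84 * 4.6
= 133.584 N


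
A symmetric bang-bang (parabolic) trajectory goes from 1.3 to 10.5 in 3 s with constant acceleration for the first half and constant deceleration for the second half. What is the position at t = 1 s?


Symmetric rest-to-rest: each phase covers (pf-p0)/2 in time T/2. 0.5*a*(T/2)^2 = (pf-p0)/2 => a = 4*(pf-p0)/T^2
a = 4*(10.5-1.3)/3^2 = 4.0889
t = 1 is in the acceleration phase (t <= T/2).
p = p0 + 0.5*a*t^2 = 1.3 + 0.5*4.0889*1^2
= 3.3444


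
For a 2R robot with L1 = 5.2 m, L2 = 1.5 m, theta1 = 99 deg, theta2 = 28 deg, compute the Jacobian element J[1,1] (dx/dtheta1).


J[1,1] = -L1*sin(t1) - L2*sin(t1+t2)
= -5.2*sin(99) - 1.5*sin(127)
= -6.3339


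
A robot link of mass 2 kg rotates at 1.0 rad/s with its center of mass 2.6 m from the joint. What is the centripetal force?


F = m * omega^2 * r
= 2 * 1.0^2 * 2.6
= 2 * 1.0 * 2.6
= 5.2 N


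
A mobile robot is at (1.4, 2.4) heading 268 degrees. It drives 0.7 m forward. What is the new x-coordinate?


x_new = x0 + d*cos(theta)
= 1.4 + 0.7*cos(268)
= 1.4 + -0.0244
= 1.3756


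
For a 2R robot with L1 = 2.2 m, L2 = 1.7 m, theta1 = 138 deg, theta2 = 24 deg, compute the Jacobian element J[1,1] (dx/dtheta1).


J[1,1] = -L1*sin(t1) - L2*sin(t1+t2)
= -2.2*sin(138) - 1.7*sin(162)
= -1.9974


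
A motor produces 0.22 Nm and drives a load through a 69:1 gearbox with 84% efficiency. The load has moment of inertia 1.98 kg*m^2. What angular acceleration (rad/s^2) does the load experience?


tau_out = tau_motor * N * eta
= 0.22 * 69 * 0.84 = 12.7512 Nm
alpha = tau_out / I = 12.7512 / 1.98
= 6.44 rad/s^2


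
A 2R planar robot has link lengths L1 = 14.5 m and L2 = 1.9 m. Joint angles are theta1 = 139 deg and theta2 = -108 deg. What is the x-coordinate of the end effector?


Convert angles to radians: theta1 = 2.426, theta2 = -1.885
x = L1*cos(theta1) + L2*cos(theta1+theta2)
x = -10.9433 + 1.6286
x = -9.3147


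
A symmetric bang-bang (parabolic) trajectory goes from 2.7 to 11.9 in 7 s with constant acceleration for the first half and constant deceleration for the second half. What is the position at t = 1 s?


Symmetric rest-to-rest: each phase covers (pf-p0)/2 in time T/2. 0.5*a*(T/2)^2 = (pf-p0)/2 => a = 4*(pf-p0)/T^2
a = 4*(11.9-2.7)/7^2 = 0.751
t = 1 is in the acceleration phase (t <= T/2).
p = p0 + 0.5*a*t^2 = 2.7 + 0.5*0.751*1^2
= 3.0755


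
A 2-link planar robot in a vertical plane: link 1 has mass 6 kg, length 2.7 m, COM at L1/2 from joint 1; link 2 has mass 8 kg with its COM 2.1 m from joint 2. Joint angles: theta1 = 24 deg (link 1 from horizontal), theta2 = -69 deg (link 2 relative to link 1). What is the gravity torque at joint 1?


Horizontal distance from joint 1 to link-1 COM:
  x_c1 = (L1/2)*cos(t1) = 1.35 * 0.9135 = 1.2333 m
Horizontal distance from joint 1 to link-2 COM:
  x_c2 = L1*cos(t1) + Lc2*cos(t1+t2)
       = 2.7*0.9135 + 2.1*0.7071 = 3.9515 m
tau1 = m1*g*x_c1 + m2*g*x_c2
     = 6*9.81*1.2333 + 8*9.81*3.9515
     = 72.5912 + 310.1135
     = 382.7047 Nm


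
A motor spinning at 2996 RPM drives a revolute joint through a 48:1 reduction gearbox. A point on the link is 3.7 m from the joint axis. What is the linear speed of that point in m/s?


omega_motor = 2996 * 2*pi/60 = 313.7404 rad/s
omega_joint = omega_motor / 48 = 6.5363 rad/s
v = omega_joint * r = 6.5363 * 3.7
= 24.1842 m/s


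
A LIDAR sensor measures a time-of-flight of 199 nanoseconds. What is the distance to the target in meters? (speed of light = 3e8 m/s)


tof = 199 ns = 1.99e-07 s
dist = c * tof / 2
= 3e8 * 1.99e-07 / 2
= 29.85 m


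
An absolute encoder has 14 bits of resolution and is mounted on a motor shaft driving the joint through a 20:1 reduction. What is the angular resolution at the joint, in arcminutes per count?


counts = 2^14 = 16384
effective counts at joint = 16384 * 20 = 327680
resolution = 360*60 / 327680
= 0.0659 arcmin/count


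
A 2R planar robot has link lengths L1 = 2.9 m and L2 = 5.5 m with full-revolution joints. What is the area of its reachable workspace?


r_max = L1 + L2 = 8.4 m
r_min = |L1 - L2| = 2.6 m
Area = pi*(r_max^2 - r_min^2)
= pi*(70.56 - 6.76)
= pi * 63.8
= 200.4336 m^2


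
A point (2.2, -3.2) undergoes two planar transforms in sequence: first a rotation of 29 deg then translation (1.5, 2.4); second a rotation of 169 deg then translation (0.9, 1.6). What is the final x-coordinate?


After transform 1:
x1 = cos(29)*2.2 - sin(29)*-3.2 + 1.5 = 4.9756
y1 = sin(29)*2.2 + cos(29)*-3.2 + 2.4 = 0.6678
After transform 2:
x2 = cos(169)*4.9756 - sin(169)*0.6678 + 0.9
= -4.1116


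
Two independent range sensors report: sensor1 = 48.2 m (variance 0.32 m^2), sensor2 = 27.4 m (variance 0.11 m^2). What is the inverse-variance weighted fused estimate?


w1 = (1/var1) / (1/var1 + 1/var2)
   = 3.125 / (3.125 + 9.0909) = 0.2558
w2 = 1 - w1 = 0.7442
fused = w1*s1 + w2*s2 = 12.3302 + 20.3907
= 32.7209 m


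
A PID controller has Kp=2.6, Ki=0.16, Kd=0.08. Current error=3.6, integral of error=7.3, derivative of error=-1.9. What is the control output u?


u = Kp*e + Ki*int(e) + Kd*de/dt
= 2.6*3.6 + 0.16*7.3 + 0.08*(-1.9)
= 9.36 + 1.168 + -0.152
= 10.376


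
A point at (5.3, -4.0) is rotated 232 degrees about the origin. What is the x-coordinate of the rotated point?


x' = x*cos(theta) - y*sin(theta)
cos(232 deg) = -0.6157, sin(232 deg) = -0.788
x' = 5.3 * -0.6157 - -4.0 * -0.788
= -3.263 - 3.152
= -6.415


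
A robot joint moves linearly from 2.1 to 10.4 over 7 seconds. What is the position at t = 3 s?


s = t/T = 3/7 = 0.4286
p(t) = p0 + (pf-p0)*s
= 2.1 + (10.4 - 2.1) * 0.4286
= 5.6571


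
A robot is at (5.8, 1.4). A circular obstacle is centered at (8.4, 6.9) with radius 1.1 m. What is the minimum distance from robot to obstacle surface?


center_dist = sqrt((5.8-8.4)^2 + (1.4-6.9)^2)
= sqrt(6.76 + 30.25)
= 6.0836
min_dist = center_dist - radius = 6.0836 - 1.1 = 4.9836 m


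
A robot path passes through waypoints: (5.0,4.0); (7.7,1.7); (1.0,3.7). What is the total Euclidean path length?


Segment lengths:
  seg1 = sqrt((2.7)^2 + (-2.3)^2) = 3.5468
  seg2 = sqrt((-6.7)^2 + (2.0)^2) = 6.9921
Total = 10.539


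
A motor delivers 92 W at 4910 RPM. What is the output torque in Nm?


omega = 4910 * 2*pi/60 = 514.174 rad/s
tau = P / omega = 92 / 514.174
= 0.1789 Nm


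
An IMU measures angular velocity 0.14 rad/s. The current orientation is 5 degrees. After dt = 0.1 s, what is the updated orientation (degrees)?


delta_theta = w * dt = 0.14 * 0.1 = 0.014 rad
= 0.8021 deg
theta_new = 5 + 0.8021 = 5.8021 deg


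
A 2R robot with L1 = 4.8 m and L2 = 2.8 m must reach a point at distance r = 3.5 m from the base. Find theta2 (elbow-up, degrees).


cos(theta2) = (r^2 - L1^2 - L2^2) / (2*L1*L2)
cos(theta2) = (12.25 - 23.04 - 7.84) / 26.88
cos(theta2) = -0.69308
theta2 = 133.8744 degrees


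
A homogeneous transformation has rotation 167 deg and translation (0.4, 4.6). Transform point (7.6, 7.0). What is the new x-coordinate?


x' = cos(theta)*px - sin(theta)*py + tx
= -0.9744*7.6 - 0.225*7.0 + 0.4
= -8.5799
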